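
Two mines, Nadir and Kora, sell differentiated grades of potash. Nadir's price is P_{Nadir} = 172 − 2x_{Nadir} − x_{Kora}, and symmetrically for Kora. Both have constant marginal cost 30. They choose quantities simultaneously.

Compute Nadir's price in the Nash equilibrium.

86.8

Mine Nadir's profit: π = x_{Nadir}(172 − 2x_{Nadir} − x_{Kora}) − 30x_{Nadir}.
∂π/∂x_{Nadir} = 142 − 4x_{Nadir} − x_{Kora} = 0 ⇒ x_{Nadir} = 35.5 − 0.25x_{Kora}.
By symmetry x_{Kora} = x_{Nadir}; substituting into the reaction function, 1.25x_{Nadir} = 35.5 and x_{Nadir} = 28.4.
P_{Nadir} = 172 − 2·28.4 − 28.4 = 86.8.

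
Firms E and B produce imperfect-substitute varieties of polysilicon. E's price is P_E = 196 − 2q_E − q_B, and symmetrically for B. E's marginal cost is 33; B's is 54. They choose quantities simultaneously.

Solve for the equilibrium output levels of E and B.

Firm E's profit: π = q_E(196 − 2q_E − q_B) − 33q_E.
∂π/∂q_E = 163 − 4q_E − q_B = 0 ⇒ q_E = 40.75 − 0.25q_B.
Similarly q_B = 35.5 − 0.25q_E.
Substituting the second reaction function into the first: q_E = 40.75 − 0.25(35.5 − 0.25q_E), which gives 0.9375q_E = 31.875 ⇒ q_E = 34.
Then q_B = 35.5 − 0.25·34 = 27.

34, 27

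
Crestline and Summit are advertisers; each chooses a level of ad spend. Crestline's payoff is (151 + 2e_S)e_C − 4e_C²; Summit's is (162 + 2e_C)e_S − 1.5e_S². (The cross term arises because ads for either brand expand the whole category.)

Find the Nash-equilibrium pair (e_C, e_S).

Expanding Crestline's payoff: 151e_C + 2e_Se_C − 4e_C².
∂π/∂e_C = 151 + 2e_S − 8e_C = 0, so e_C = 18.875 + 0.25e_S.
Likewise for Summit: e_S = 54 + (2/3)e_C.
Substituting the second reaction function into the first: e_C = 18.875 + 0.25(54 + (2/3)e_C), which gives (5/6)e_C = 32.375 ⇒ e_C = 38.85.
Then e_S = 54 + (2/3)·38.85 = 79.9.

38.85, 79.9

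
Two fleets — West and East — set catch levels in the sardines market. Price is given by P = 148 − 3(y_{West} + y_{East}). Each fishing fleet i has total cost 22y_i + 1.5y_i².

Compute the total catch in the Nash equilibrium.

21

Fishing fleet West's profit: π = y_{West}(148 − 3(y_{West} + y_{East})) − 22y_{West} − 1.5y_{West}².
∂π/∂y_{West} = 126 − 9y_{West} − 3y_{East} = 0, so y_{West} = 14 − (1/3)y_{East}.
The game is symmetric, so in equilibrium y_{East} = y_{West}: the reaction function gives (4/3)y_{West} = 14, hence y_{West} = 10.5.
Total catch: 10.5 + 10.5 = 21.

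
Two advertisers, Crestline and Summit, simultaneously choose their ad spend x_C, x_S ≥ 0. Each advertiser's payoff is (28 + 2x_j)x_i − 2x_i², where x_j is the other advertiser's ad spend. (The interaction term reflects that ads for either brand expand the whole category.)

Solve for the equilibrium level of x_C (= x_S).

14

Crestline's payoff is (28 + 2x_S)x_C − 2x_C².
∂π/∂x_C = 28 + 2x_S − 4x_C = 0, so x_C = 7 + 0.5x_S.
The game is symmetric, so in equilibrium x_S = x_C: the reaction function gives 0.5x_C = 7, hence x_C = 14.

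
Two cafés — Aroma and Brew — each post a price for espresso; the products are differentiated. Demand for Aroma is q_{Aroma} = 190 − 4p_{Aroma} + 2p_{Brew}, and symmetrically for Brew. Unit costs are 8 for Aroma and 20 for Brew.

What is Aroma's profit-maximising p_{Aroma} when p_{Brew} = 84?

Aroma's profit: π = (p_{Aroma} − 8)(190 − 4p_{Aroma} + 2p_{Brew}).
∂π/∂p_{Aroma} = 222 − 8p_{Aroma} + 2p_{Brew} = 0 ⇒ p_{Aroma} = 27.75 + 0.25p_{Brew}.
At p_{Brew} = 84: p_{Aroma} = 27.75 + 0.25·84 = 48.75.

48.75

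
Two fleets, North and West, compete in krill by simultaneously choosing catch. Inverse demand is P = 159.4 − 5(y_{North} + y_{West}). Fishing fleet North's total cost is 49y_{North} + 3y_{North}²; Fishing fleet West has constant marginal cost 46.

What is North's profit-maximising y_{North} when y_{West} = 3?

Fishing fleet North's profit: π = y_{North}(159.4 − 5(y_{North} + y_{West})) − 49y_{North} − 3y_{North}².
∂π/∂y_{North} = 110.4 − 16y_{North} − 5y_{West} = 0, so y_{North} = 6.9 − 0.3125y_{West}.
At y_{West} = 3: y_{North} = 6.9 − 0.3125·3 = 5.9625.

5.9625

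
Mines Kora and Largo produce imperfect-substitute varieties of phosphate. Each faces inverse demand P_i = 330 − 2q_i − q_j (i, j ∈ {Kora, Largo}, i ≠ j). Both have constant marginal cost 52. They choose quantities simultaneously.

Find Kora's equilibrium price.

163.2

Mine Kora's profit: π = q_{Kora}(330 − 2q_{Kora} − q_{Largo}) − 52q_{Kora}.
∂π/∂q_{Kora} = 278 − 4q_{Kora} − q_{Largo} = 0 ⇒ q_{Kora} = 69.5 − 0.25q_{Largo}.
The game is symmetric, so in equilibrium q_{Largo} = q_{Kora}: the reaction function gives 1.25q_{Kora} = 69.5, hence q_{Kora} = 55.6.
P_{Kora} = 330 − 2·55.6 − 55.6 = 163.2.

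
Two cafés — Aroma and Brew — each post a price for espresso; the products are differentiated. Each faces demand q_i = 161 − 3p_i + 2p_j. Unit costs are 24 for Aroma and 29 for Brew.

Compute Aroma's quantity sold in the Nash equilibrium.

105.5625

Aroma's profit: π = (p_{Aroma} − 24)(161 − 3p_{Aroma} + 2p_{Brew}).
∂π/∂p_{Aroma} = 233 − 6p_{Aroma} + 2p_{Brew} = 0 ⇒ p_{Aroma} = 233/6 + (1/3)p_{Brew}.
Similarly p_{Brew} = 124/3 + (1/3)p_{Aroma}.
Plugging p_{Brew} into Aroma's best response: p_{Aroma} = 233/6 + (1/3)(124/3 + (1/3)p_{Aroma}) ⇒ (8/9)p_{Aroma} = 947/18, so p_{Aroma} = 59.1875.
Then p_{Brew} = 124/3 + (1/3)·59.1875 = 61.0625.
q_{Aroma} = 161 − 3·59.1875 + 2·61.0625 = 105.5625.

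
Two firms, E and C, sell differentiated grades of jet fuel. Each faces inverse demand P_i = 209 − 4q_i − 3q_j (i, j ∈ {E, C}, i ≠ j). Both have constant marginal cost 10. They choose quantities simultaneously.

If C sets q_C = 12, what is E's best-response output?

Firm E's profit: π = q_E(209 − 4q_E − 3q_C) − 10q_E.
∂π/∂q_E = 199 − 8q_E − 3q_C = 0 ⇒ q_E = 24.875 − 0.375q_C.
At q_C = 12: q_E = 24.875 − 0.375·12 = 20.375.

20.375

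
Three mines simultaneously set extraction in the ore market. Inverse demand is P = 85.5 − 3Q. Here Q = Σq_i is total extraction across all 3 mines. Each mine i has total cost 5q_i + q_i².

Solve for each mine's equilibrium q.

5.75

A representative mine's profit is π_i = q_i(85.5 − 3Q) − 5q_i − q_i², with Q = q_i + Σ_{j≠i} q_j.
First-order condition: 80.5 − 8q_i − 3Σ_{j≠i} q_j = 0.
With identical mines, set every q_j = q: then 80.5 − 8q − 6q = 0, i.e. q = 80.5/14 = 5.75.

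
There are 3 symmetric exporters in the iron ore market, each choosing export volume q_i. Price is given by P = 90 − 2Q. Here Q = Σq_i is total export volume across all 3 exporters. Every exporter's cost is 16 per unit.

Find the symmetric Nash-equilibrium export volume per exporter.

A representative exporter's profit is π_i = q_i(90 − 2Q) − 16q_i, with Q = q_i + Σ_{j≠i} q_j.
First-order condition: 74 − 4q_i − 2Σ_{j≠i} q_j = 0.
In a symmetric equilibrium every exporter chooses the same q, so Σ_{j≠i} q_j = 2q. The condition becomes 74 − 8q = 0, giving q = 74/8 = 9.25.

9.25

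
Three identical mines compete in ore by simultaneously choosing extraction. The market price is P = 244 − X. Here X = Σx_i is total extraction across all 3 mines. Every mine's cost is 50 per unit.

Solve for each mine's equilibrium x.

48.5

A representative mine's profit is π_i = x_i(244 − X) − 50x_i, with X = x_i + Σ_{j≠i} x_j.
First-order condition: 194 − 2x_i − Σ_{j≠i} x_j = 0.
With identical mines, set every x_j = x: then 194 − 2x − 2x = 0, i.e. x = 194/4 = 48.5.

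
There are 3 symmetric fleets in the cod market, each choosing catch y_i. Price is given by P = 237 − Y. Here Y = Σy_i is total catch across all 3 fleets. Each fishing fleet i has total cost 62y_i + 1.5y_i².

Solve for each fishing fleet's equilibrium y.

25

A representative fishing fleet's profit is π_i = y_i(237 − Y) − 62y_i − 1.5y_i², with Y = y_i + Σ_{j≠i} y_j.
First-order condition: 175 − 5y_i − Σ_{j≠i} y_j = 0.
Imposing symmetry (y_j = y for all j) turns Σ_{j≠i} y_j into 2y, so 175 = 7y and y = 25.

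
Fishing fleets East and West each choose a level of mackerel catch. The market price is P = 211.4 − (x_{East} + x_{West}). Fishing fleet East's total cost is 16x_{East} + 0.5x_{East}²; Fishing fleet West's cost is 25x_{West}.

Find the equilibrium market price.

Fishing fleet East's profit: π = x_{East}(211.4 − (x_{East} + x_{West})) − 16x_{East} − 0.5x_{East}².
∂π/∂x_{East} = 195.4 − 3x_{East} − x_{West} = 0, so x_{East} = 977/15 − (1/3)x_{West}.
For West: ∂π/∂x_{West} = 186.4 − 2x_{West} − x_{East} = 0 ⇒ x_{West} = 93.2 − 0.5x_{East}.
Plugging x_{West} into East's best response: x_{East} = 977/15 − (1/3)(93.2 − 0.5x_{East}) ⇒ (5/6)x_{East} = 511/15, so x_{East} = 40.88.
Then x_{West} = 93.2 − 0.5·40.88 = 72.76.
Equilibrium price: P = 211.4 − 113.64 = 97.76.

97.76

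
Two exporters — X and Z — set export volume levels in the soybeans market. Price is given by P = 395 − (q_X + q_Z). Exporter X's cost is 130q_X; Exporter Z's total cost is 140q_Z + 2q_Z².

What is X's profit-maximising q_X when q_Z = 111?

77

Exporter X's profit: π = q_X(395 − (q_X + q_Z)) − 130q_X.
∂π/∂q_X = 265 − 2q_X − q_Z = 0, so q_X = 132.5 − 0.5q_Z.
At q_Z = 111: q_X = 132.5 − 0.5·111 = 77.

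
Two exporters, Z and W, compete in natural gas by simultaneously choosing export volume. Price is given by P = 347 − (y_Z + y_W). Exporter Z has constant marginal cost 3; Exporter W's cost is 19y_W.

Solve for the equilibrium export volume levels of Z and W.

120, 104

Exporter Z's profit: π = y_Z(347 − (y_Z + y_W)) − 3y_Z.
∂π/∂y_Z = 344 − 2y_Z − y_W = 0, so y_Z = 172 − 0.5y_W.
By the same steps for W: y_W = 164 − 0.5y_Z.
Substituting the second reaction function into the first: y_Z = 172 − 0.5(164 − 0.5y_Z), which gives 0.75y_Z = 90 ⇒ y_Z = 120.
Then y_W = 164 − 0.5·120 = 104.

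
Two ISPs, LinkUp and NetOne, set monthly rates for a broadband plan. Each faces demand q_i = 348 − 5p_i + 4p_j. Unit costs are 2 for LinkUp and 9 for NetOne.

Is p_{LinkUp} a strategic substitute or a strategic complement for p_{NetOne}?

strategic complements

LinkUp's profit: π = (p_{LinkUp} − 2)(348 − 5p_{LinkUp} + 4p_{NetOne}).
∂π/∂p_{LinkUp} = 358 − 10p_{LinkUp} + 4p_{NetOne} = 0 ⇒ p_{LinkUp} = 35.8 + 0.4p_{NetOne}.
The best-response slope dp_{LinkUp}/dp_{NetOne} = 0.4 > 0: the reaction function is upward-sloping, so the choices are strategic complements.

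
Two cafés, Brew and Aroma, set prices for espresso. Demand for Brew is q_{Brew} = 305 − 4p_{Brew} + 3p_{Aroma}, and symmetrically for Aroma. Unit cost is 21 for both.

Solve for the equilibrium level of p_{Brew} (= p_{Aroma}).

77.8

Brew's profit: π = (p_{Brew} − 21)(305 − 4p_{Brew} + 3p_{Aroma}).
∂π/∂p_{Brew} = 389 − 8p_{Brew} + 3p_{Aroma} = 0 ⇒ p_{Brew} = 48.625 + 0.375p_{Aroma}.
Setting p_{Brew} = p_{Aroma} in the reaction function: p_{Brew} = 48.625 + 0.375p_{Brew}, so p_{Brew} = 48.625 / 0.625 = 77.8.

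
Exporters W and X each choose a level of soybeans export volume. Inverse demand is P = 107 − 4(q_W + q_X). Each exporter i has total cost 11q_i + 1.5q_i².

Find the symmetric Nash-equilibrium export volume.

Exporter W's profit: π = q_W(107 − 4(q_W + q_X)) − 11q_W − 1.5q_W².
∂π/∂q_W = 96 − 11q_W − 4q_X = 0, so q_W = 96/11 − (4/11)q_X.
By symmetry q_X = q_W; substituting into the reaction function, (15/11)q_W = 96/11 and q_W = 6.4.

6.4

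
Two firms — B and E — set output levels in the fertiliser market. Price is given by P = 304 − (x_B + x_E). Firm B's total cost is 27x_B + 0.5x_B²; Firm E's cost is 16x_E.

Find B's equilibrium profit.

4245.36

Firm B's profit: π = x_B(304 − (x_B + x_E)) − 27x_B − 0.5x_B².
∂π/∂x_B = 277 − 3x_B − x_E = 0, so x_B = 277/3 − (1/3)x_E.
For E: ∂π/∂x_E = 288 − 2x_E − x_B = 0 ⇒ x_E = 144 − 0.5x_B.
Plugging x_E into B's best response: x_B = 277/3 − (1/3)(144 − 0.5x_B) ⇒ (5/6)x_B = 133/3, so x_B = 53.2.
Then x_E = 144 − 0.5·53.2 = 117.4.
Price P = 304 − 170.6 = 133.4.
B's profit: (133.4 − 27)·53.2 − 0.5(53.2)² = 4245.36.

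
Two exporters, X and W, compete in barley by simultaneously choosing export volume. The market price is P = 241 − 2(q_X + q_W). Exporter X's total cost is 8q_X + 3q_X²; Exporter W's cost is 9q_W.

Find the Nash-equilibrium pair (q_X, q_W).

13, 51.5

Exporter X's profit: π = q_X(241 − 2(q_X + q_W)) − 8q_X − 3q_X².
∂π/∂q_X = 233 − 10q_X − 2q_W = 0, so q_X = 23.3 − 0.2q_W.
For W: ∂π/∂q_W = 232 − 4q_W − 2q_X = 0 ⇒ q_W = 58 − 0.5q_X.
Solving the two reaction functions simultaneously: (1 − (−0.2)(−0.5))q_X = 23.3 − 0.2·58, so 0.9q_X = 11.7 and q_X = 13.
Then q_W = 58 − 0.5·13 = 51.5.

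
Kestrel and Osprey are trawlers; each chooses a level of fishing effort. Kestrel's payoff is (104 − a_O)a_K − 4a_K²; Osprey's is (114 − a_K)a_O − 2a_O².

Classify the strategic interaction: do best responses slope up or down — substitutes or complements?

Expanding Kestrel's payoff: 104a_K − a_Oa_K − 4a_K².
∂π/∂a_K = 104 − a_O − 8a_K = 0, so a_K = 13 − 0.125a_O.
The best-response slope da_K/da_O = −0.125 < 0: the reaction function is downward-sloping, so the choices are strategic substitutes.

strategic substitutes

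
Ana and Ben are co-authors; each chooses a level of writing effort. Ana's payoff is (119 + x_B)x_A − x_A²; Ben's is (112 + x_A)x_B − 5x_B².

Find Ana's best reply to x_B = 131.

125

Expanding Ana's payoff: 119x_A + x_Bx_A − x_A².
∂π/∂x_A = 119 + x_B − 2x_A = 0, so x_A = 59.5 + 0.5x_B.
At x_B = 131: x_A = 59.5 + 0.5·131 = 125.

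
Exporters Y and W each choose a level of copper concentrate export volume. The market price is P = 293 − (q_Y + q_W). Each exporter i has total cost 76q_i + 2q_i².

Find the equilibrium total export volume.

Exporter Y's profit: π = q_Y(293 − (q_Y + q_W)) − 76q_Y − 2q_Y².
∂π/∂q_Y = 217 − 6q_Y − q_W = 0, so q_Y = 217/6 − (1/6)q_W.
By symmetry q_W = q_Y; substituting into the reaction function, (7/6)q_Y = 217/6 and q_Y = 31.
Total export volume: 31 + 31 = 62.

62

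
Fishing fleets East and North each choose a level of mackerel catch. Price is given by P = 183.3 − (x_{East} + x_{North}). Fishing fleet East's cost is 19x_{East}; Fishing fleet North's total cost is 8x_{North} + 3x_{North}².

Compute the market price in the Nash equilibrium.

Fishing fleet East's profit: π = x_{East}(183.3 − (x_{East} + x_{North})) − 19x_{East}.
∂π/∂x_{East} = 164.3 − 2x_{East} − x_{North} = 0, so x_{East} = 82.15 − 0.5x_{North}.
For North: ∂π/∂x_{North} = 175.3 − 8x_{North} − x_{East} = 0 ⇒ x_{North} = 21.9125 − 0.125x_{East}.
Plugging x_{North} into East's best response: x_{East} = 82.15 − 0.5(21.9125 − 0.125x_{East}) ⇒ 0.9375x_{East} = 11391/160, so x_{East} = 75.94.
Then x_{North} = 21.9125 − 0.125·75.94 = 12.42.
Equilibrium price: P = 183.3 − 88.36 = 94.94.

94.94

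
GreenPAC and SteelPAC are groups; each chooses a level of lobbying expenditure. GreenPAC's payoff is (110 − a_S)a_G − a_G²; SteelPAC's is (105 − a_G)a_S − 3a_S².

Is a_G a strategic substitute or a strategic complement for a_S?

strategic substitutes

Expanding GreenPAC's payoff: 110a_G − a_Sa_G − a_G².
∂π/∂a_G = 110 − a_S − 2a_G = 0, so a_G = 55 − 0.5a_S.
The best-response slope da_G/da_S = −0.5 < 0: the reaction function is downward-sloping, so the choices are strategic substitutes.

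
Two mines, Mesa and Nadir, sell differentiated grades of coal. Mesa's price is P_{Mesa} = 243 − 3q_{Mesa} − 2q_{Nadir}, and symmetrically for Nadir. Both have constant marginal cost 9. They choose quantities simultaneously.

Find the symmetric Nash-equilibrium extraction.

Mine Mesa's profit: π = q_{Mesa}(243 − 3q_{Mesa} − 2q_{Nadir}) − 9q_{Mesa}.
∂π/∂q_{Mesa} = 234 − 6q_{Mesa} − 2q_{Nadir} = 0 ⇒ q_{Mesa} = 39 − (1/3)q_{Nadir}.
The game is symmetric, so in equilibrium q_{Nadir} = q_{Mesa}: the reaction function gives (4/3)q_{Mesa} = 39, hence q_{Mesa} = 29.25.

29.25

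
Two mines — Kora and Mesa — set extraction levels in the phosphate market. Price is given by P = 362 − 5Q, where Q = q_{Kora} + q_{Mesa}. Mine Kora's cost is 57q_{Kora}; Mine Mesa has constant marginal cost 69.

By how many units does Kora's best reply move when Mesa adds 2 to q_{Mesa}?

-1

Mine Kora's profit: π = q_{Kora}(362 − 5(q_{Kora} + q_{Mesa})) − 57q_{Kora}.
∂π/∂q_{Kora} = 305 − 10q_{Kora} − 5q_{Mesa} = 0, so q_{Kora} = 30.5 − 0.5q_{Mesa}.
The reaction-function slope is −0.5, so a 2-unit rise in q_{Mesa} moves q_{Kora} by −0.5 × 2 = −1. Kora's best response falls — the actions are strategic substitutes.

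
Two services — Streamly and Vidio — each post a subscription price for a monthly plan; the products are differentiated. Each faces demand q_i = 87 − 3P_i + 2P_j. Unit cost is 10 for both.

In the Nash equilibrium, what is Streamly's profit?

Streamly's profit: π = (P_{Streamly} − 10)(87 − 3P_{Streamly} + 2P_{Vidio}).
∂π/∂P_{Streamly} = 117 − 6P_{Streamly} + 2P_{Vidio} = 0 ⇒ P_{Streamly} = 19.5 + (1/3)P_{Vidio}.
The game is symmetric, so in equilibrium P_{Vidio} = P_{Streamly}: the reaction function gives (2/3)P_{Streamly} = 19.5, hence P_{Streamly} = 29.25.
q_{Streamly} = 87 − 3·29.25 + 2·29.25 = 57.75.
Profit = (29.25 − 10)·57.75 = 1111.6875.

1111.6875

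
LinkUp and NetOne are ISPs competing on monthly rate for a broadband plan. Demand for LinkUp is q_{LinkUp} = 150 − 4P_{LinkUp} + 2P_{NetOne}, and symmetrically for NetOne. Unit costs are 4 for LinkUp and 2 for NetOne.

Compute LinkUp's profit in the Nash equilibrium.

2190.24

LinkUp's profit: π = (P_{LinkUp} − 4)(150 − 4P_{LinkUp} + 2P_{NetOne}).
∂π/∂P_{LinkUp} = 166 − 8P_{LinkUp} + 2P_{NetOne} = 0 ⇒ P_{LinkUp} = 20.75 + 0.25P_{NetOne}.
Similarly P_{NetOne} = 19.75 + 0.25P_{LinkUp}.
Substituting the second reaction function into the first: P_{LinkUp} = 20.75 + 0.25(19.75 + 0.25P_{LinkUp}), which gives 0.9375P_{LinkUp} = 25.6875 ⇒ P_{LinkUp} = 27.4.
Then P_{NetOne} = 19.75 + 0.25·27.4 = 26.6.
q_{LinkUp} = 150 − 4·27.4 + 2·26.6 = 93.6.
Profit = (27.4 − 4)·93.6 = 2190.24.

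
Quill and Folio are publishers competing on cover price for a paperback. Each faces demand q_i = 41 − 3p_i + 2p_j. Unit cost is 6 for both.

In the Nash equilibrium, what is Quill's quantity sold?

26.25

Quill's profit: π = (p_{Quill} − 6)(41 − 3p_{Quill} + 2p_{Folio}).
∂π/∂p_{Quill} = 59 − 6p_{Quill} + 2p_{Folio} = 0 ⇒ p_{Quill} = 59/6 + (1/3)p_{Folio}.
Setting p_{Quill} = p_{Folio} in the reaction function: p_{Quill} = 59/6 + (1/3)p_{Quill}, so p_{Quill} = (59/6) / (2/3) = 14.75.
q_{Quill} = 41 − 3·14.75 + 2·14.75 = 26.25.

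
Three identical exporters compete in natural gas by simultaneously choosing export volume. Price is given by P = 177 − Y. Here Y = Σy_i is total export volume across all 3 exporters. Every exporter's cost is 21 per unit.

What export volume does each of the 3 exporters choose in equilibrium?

A representative exporter's profit is π_i = y_i(177 − Y) − 21y_i, with Y = y_i + Σ_{j≠i} y_j.
First-order condition: 156 − 2y_i − Σ_{j≠i} y_j = 0.
Imposing symmetry (y_j = y for all j) turns Σ_{j≠i} y_j into 2y, so 156 = 4y and y = 39.

39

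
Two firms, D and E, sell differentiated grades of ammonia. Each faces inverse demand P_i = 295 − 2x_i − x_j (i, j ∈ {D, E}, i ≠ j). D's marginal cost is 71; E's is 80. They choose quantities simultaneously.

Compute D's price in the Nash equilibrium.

Firm D's profit: π = x_D(295 − 2x_D − x_E) − 71x_D.
∂π/∂x_D = 224 − 4x_D − x_E = 0 ⇒ x_D = 56 − 0.25x_E.
Similarly x_E = 53.75 − 0.25x_D.
Plugging x_E into D's best response: x_D = 56 − 0.25(53.75 − 0.25x_D) ⇒ 0.9375x_D = 42.5625, so x_D = 45.4.
Then x_E = 53.75 − 0.25·45.4 = 42.4.
P_D = 295 − 2·45.4 − 42.4 = 161.8.

161.8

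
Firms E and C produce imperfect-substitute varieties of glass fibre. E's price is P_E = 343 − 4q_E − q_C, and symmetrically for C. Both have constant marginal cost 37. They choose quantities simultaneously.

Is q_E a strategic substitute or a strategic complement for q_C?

strategic substitutes

Firm E's profit: π = q_E(343 − 4q_E − q_C) − 37q_E.
∂π/∂q_E = 306 − 8q_E − q_C = 0 ⇒ q_E = 38.25 − 0.125q_C.
The best-response slope dq_E/dq_C = −0.125 < 0: the reaction function is downward-sloping, so the choices are strategic substitutes.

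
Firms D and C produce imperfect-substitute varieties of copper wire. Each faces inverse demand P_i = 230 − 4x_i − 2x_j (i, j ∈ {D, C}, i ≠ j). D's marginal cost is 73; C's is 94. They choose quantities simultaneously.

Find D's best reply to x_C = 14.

16.125

Firm D's profit: π = x_D(230 − 4x_D − 2x_C) − 73x_D.
∂π/∂x_D = 157 − 8x_D − 2x_C = 0 ⇒ x_D = 19.625 − 0.25x_C.
At x_C = 14: x_D = 19.625 − 0.25·14 = 16.125.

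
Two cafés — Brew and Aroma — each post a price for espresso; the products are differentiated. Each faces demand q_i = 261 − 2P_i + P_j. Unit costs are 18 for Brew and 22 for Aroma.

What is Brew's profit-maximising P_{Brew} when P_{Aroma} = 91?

97

Brew's profit: π = (P_{Brew} − 18)(261 − 2P_{Brew} + P_{Aroma}).
∂π/∂P_{Brew} = 297 − 4P_{Brew} + P_{Aroma} = 0 ⇒ P_{Brew} = 74.25 + 0.25P_{Aroma}.
At P_{Aroma} = 91: P_{Brew} = 74.25 + 0.25·91 = 97.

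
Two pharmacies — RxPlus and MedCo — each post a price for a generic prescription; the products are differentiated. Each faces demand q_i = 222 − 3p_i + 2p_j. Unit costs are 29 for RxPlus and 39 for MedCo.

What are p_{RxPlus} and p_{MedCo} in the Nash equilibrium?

RxPlus's profit: π = (p_{RxPlus} − 29)(222 − 3p_{RxPlus} + 2p_{MedCo}).
∂π/∂p_{RxPlus} = 309 − 6p_{RxPlus} + 2p_{MedCo} = 0 ⇒ p_{RxPlus} = 51.5 + (1/3)p_{MedCo}.
Similarly p_{MedCo} = 56.5 + (1/3)p_{RxPlus}.
Plugging p_{MedCo} into RxPlus's best response: p_{RxPlus} = 51.5 + (1/3)(56.5 + (1/3)p_{RxPlus}) ⇒ (8/9)p_{RxPlus} = 211/3, so p_{RxPlus} = 79.125.
Then p_{MedCo} = 56.5 + (1/3)·79.125 = 82.875.

79.125, 82.875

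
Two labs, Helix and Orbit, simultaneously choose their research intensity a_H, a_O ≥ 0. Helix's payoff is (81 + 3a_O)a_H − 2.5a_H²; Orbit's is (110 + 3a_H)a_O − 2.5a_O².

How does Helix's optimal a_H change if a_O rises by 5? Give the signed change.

3

Expanding Helix's payoff: 81a_H + 3a_Oa_H − 2.5a_H².
∂π/∂a_H = 81 + 3a_O − 5a_H = 0, so a_H = 16.2 + 0.6a_O.
The reaction-function slope is 0.6, so a 5-unit rise in a_O moves a_H by 0.6 × 5 = 3. Helix's best response rises — the actions are strategic complements.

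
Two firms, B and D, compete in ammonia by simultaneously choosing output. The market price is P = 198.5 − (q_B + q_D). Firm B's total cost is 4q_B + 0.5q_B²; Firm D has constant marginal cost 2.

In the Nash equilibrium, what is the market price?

81

Firm B's profit: π = q_B(198.5 − (q_B + q_D)) − 4q_B − 0.5q_B².
∂π/∂q_B = 194.5 − 3q_B − q_D = 0, so q_B = 389/6 − (1/3)q_D.
For D: ∂π/∂q_D = 196.5 − 2q_D − q_B = 0 ⇒ q_D = 98.25 − 0.5q_B.
Substituting the second reaction function into the first: q_B = 389/6 − (1/3)(98.25 − 0.5q_B), which gives (5/6)q_B = 385/12 ⇒ q_B = 38.5.
Then q_D = 98.25 − 0.5·38.5 = 79.
Equilibrium price: P = 198.5 − 117.5 = 81.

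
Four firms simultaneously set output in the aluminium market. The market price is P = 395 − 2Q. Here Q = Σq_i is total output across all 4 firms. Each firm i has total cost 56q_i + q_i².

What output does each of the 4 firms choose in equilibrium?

A representative firm's profit is π_i = q_i(395 − 2Q) − 56q_i − q_i², with Q = q_i + Σ_{j≠i} q_j.
First-order condition: 339 − 6q_i − 2Σ_{j≠i} q_j = 0.
With identical firms, set every q_j = q: then 339 − 6q − 6q = 0, i.e. q = 339/12 = 28.25.

28.25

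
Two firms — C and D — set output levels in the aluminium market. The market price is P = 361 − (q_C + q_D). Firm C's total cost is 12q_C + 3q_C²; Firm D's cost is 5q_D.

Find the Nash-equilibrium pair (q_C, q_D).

Firm C's profit: π = q_C(361 − (q_C + q_D)) − 12q_C − 3q_C².
∂π/∂q_C = 349 − 8q_C − q_D = 0, so q_C = 43.625 − 0.125q_D.
For D: ∂π/∂q_D = 356 − 2q_D − q_C = 0 ⇒ q_D = 178 − 0.5q_C.
Plugging q_D into C's best response: q_C = 43.625 − 0.125(178 − 0.5q_C) ⇒ 0.9375q_C = 21.375, so q_C = 22.8.
Then q_D = 178 − 0.5·22.8 = 166.6.

22.8, 166.6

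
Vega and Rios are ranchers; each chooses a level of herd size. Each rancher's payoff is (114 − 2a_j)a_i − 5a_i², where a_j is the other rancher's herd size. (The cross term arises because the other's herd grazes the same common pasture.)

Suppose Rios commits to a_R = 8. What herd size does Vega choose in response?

9.8

Vega's payoff is (114 − 2a_R)a_V − 5a_V².
∂π/∂a_V = 114 − 2a_R − 10a_V = 0, so a_V = 11.4 − 0.2a_R.
At a_R = 8: a_V = 11.4 − 0.2·8 = 9.8.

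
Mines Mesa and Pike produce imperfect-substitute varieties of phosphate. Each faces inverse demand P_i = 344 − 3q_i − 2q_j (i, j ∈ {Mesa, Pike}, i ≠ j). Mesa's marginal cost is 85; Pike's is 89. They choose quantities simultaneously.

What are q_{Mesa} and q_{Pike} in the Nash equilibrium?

32.625, 31.625

Mine Mesa's profit: π = q_{Mesa}(344 − 3q_{Mesa} − 2q_{Pike}) − 85q_{Mesa}.
∂π/∂q_{Mesa} = 259 − 6q_{Mesa} − 2q_{Pike} = 0 ⇒ q_{Mesa} = 259/6 − (1/3)q_{Pike}.
Similarly q_{Pike} = 42.5 − (1/3)q_{Mesa}.
Plugging q_{Pike} into Mesa's best response: q_{Mesa} = 259/6 − (1/3)(42.5 − (1/3)q_{Mesa}) ⇒ (8/9)q_{Mesa} = 29, so q_{Mesa} = 32.625.
Then q_{Pike} = 42.5 − (1/3)·32.625 = 31.625.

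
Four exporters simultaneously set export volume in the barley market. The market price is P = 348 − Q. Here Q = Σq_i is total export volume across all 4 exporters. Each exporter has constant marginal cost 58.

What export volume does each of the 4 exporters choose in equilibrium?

58

A representative exporter's profit is π_i = q_i(348 − Q) − 58q_i, with Q = q_i + Σ_{j≠i} q_j.
First-order condition: 290 − 2q_i − Σ_{j≠i} q_j = 0.
With identical exporters, set every q_j = q: then 290 − 2q − 3q = 0, i.e. q = 290/5 = 58.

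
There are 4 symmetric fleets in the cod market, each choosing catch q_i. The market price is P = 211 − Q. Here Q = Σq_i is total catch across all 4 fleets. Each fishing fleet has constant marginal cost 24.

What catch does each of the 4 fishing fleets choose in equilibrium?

A representative fishing fleet's profit is π_i = q_i(211 − Q) − 24q_i, with Q = q_i + Σ_{j≠i} q_j.
First-order condition: 187 − 2q_i − Σ_{j≠i} q_j = 0.
In a symmetric equilibrium every fishing fleet chooses the same q, so Σ_{j≠i} q_j = 3q. The condition becomes 187 − 5q = 0, giving q = 187/5 = 37.4.

37.4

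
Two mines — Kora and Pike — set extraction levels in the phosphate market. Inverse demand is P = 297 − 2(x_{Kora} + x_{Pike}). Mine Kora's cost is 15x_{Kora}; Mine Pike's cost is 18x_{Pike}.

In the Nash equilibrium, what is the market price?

110

Mine Kora's profit: π = x_{Kora}(297 − 2(x_{Kora} + x_{Pike})) − 15x_{Kora}.
∂π/∂x_{Kora} = 282 − 4x_{Kora} − 2x_{Pike} = 0, so x_{Kora} = 70.5 − 0.5x_{Pike}.
By the same steps for Pike: x_{Pike} = 69.75 − 0.5x_{Kora}.
Substituting the second reaction function into the first: x_{Kora} = 70.5 − 0.5(69.75 − 0.5x_{Kora}), which gives 0.75x_{Kora} = 35.625 ⇒ x_{Kora} = 47.5.
Then x_{Pike} = 69.75 − 0.5·47.5 = 46.
Equilibrium price: P = 297 − 2·93.5 = 110.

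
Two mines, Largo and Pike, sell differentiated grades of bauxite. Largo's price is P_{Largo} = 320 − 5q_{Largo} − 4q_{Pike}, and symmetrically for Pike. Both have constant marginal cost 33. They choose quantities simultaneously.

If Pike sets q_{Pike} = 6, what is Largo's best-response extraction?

Mine Largo's profit: π = q_{Largo}(320 − 5q_{Largo} − 4q_{Pike}) − 33q_{Largo}.
∂π/∂q_{Largo} = 287 − 10q_{Largo} − 4q_{Pike} = 0 ⇒ q_{Largo} = 28.7 − 0.4q_{Pike}.
At q_{Pike} = 6: q_{Largo} = 28.7 − 0.4·6 = 26.3.

26.3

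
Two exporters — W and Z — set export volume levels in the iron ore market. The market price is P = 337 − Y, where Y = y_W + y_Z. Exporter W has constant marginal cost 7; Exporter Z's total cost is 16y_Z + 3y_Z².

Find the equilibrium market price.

Exporter W's profit: π = y_W(337 − (y_W + y_Z)) − 7y_W.
∂π/∂y_W = 330 − 2y_W − y_Z = 0, so y_W = 165 − 0.5y_Z.
For Z: ∂π/∂y_Z = 321 − 8y_Z − y_W = 0 ⇒ y_Z = 40.125 − 0.125y_W.
Solving the two reaction functions simultaneously: (1 − (−0.5)(−0.125))y_W = 165 − 0.5·40.125, so 0.9375y_W = 144.9375 and y_W = 154.6.
Then y_Z = 40.125 − 0.125·154.6 = 20.8.
Equilibrium price: P = 337 − 175.4 = 161.6.

161.6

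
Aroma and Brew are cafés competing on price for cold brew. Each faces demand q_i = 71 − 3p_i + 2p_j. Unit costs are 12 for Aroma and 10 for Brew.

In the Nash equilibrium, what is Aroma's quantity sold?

Aroma's profit: π = (p_{Aroma} − 12)(71 − 3p_{Aroma} + 2p_{Brew}).
∂π/∂p_{Aroma} = 107 − 6p_{Aroma} + 2p_{Brew} = 0 ⇒ p_{Aroma} = 107/6 + (1/3)p_{Brew}.
Similarly p_{Brew} = 101/6 + (1/3)p_{Aroma}.
Solving the two reaction functions simultaneously: (1 − (1/3)(1/3))p_{Aroma} = 107/6 + (1/3)·(101/6), so (8/9)p_{Aroma} = 211/9 and p_{Aroma} = 26.375.
Then p_{Brew} = 101/6 + (1/3)·26.375 = 25.625.
q_{Aroma} = 71 − 3·26.375 + 2·25.625 = 43.125.

43.125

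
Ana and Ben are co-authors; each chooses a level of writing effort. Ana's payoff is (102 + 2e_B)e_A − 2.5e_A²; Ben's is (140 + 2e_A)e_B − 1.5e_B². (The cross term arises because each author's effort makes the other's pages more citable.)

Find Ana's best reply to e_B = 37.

35.2

Expanding Ana's payoff: 102e_A + 2e_Be_A − 2.5e_A².
∂π/∂e_A = 102 + 2e_B − 5e_A = 0, so e_A = 20.4 + 0.4e_B.
At e_B = 37: e_A = 20.4 + 0.4·37 = 35.2.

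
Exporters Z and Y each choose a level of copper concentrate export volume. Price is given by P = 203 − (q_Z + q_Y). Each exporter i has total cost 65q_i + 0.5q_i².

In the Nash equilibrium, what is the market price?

Exporter Z's profit: π = q_Z(203 − (q_Z + q_Y)) − 65q_Z − 0.5q_Z².
∂π/∂q_Z = 138 − 3q_Z − q_Y = 0, so q_Z = 46 − (1/3)q_Y.
By symmetry q_Y = q_Z; substituting into the reaction function, (4/3)q_Z = 46 and q_Z = 34.5.
Equilibrium price: P = 203 − 69 = 134.

134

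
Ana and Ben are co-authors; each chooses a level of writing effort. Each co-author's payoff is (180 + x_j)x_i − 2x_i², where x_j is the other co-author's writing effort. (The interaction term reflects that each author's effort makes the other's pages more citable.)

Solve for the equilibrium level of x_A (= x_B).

60

Ana's payoff is (180 + x_B)x_A − 2x_A².
∂π/∂x_A = 180 + x_B − 4x_A = 0, so x_A = 45 + 0.25x_B.
By symmetry x_B = x_A; substituting into the reaction function, 0.75x_A = 45 and x_A = 60.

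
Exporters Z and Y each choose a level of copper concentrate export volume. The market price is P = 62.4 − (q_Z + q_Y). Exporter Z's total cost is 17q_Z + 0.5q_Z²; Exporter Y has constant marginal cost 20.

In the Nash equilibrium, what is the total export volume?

26.04

Exporter Z's profit: π = q_Z(62.4 − (q_Z + q_Y)) − 17q_Z − 0.5q_Z².
∂π/∂q_Z = 45.4 − 3q_Z − q_Y = 0, so q_Z = 227/15 − (1/3)q_Y.
For Y: ∂π/∂q_Y = 42.4 − 2q_Y − q_Z = 0 ⇒ q_Y = 21.2 − 0.5q_Z.
Solving the two reaction functions simultaneously: (1 − (−1/3)(−0.5))q_Z = 227/15 − (1/3)·21.2, so (5/6)q_Z = 121/15 and q_Z = 9.68.
Then q_Y = 21.2 − 0.5·9.68 = 16.36.
Total export volume: 9.68 + 16.36 = 26.04.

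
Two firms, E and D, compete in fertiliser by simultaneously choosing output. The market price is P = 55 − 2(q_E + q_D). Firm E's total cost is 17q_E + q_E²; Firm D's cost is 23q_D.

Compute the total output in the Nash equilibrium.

10.2

Firm E's profit: π = q_E(55 − 2(q_E + q_D)) − 17q_E − q_E².
∂π/∂q_E = 38 − 6q_E − 2q_D = 0, so q_E = 19/3 − (1/3)q_D.
For D: ∂π/∂q_D = 32 − 4q_D − 2q_E = 0 ⇒ q_D = 8 − 0.5q_E.
Plugging q_D into E's best response: q_E = 19/3 − (1/3)(8 − 0.5q_E) ⇒ (5/6)q_E = 11/3, so q_E = 4.4.
Then q_D = 8 − 0.5·4.4 = 5.8.
Total output: 4.4 + 5.8 = 10.2.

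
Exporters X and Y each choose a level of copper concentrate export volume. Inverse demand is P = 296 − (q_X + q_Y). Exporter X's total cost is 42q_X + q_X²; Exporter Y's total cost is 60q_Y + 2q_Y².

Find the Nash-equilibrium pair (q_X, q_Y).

Exporter X's profit: π = q_X(296 − (q_X + q_Y)) − 42q_X − q_X².
∂π/∂q_X = 254 − 4q_X − q_Y = 0, so q_X = 63.5 − 0.25q_Y.
For Y: ∂π/∂q_Y = 236 − 6q_Y − q_X = 0 ⇒ q_Y = 118/3 − (1/6)q_X.
Solving the two reaction functions simultaneously: (1 − (−0.25)(−1/6))q_X = 63.5 − 0.25·(118/3), so (23/24)q_X = 161/3 and q_X = 56.
Then q_Y = 118/3 − (1/6)·56 = 30.

56, 30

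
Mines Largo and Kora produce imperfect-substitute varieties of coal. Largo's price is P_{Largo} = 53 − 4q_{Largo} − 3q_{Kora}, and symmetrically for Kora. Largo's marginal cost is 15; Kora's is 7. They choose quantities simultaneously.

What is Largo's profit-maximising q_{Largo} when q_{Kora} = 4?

3.25

Mine Largo's profit: π = q_{Largo}(53 − 4q_{Largo} − 3q_{Kora}) − 15q_{Largo}.
∂π/∂q_{Largo} = 38 − 8q_{Largo} − 3q_{Kora} = 0 ⇒ q_{Largo} = 4.75 − 0.375q_{Kora}.
At q_{Kora} = 4: q_{Largo} = 4.75 − 0.375·4 = 3.25.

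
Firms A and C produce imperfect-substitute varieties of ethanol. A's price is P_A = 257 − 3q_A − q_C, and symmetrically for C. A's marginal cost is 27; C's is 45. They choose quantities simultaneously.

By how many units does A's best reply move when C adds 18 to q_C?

Firm A's profit: π = q_A(257 − 3q_A − q_C) − 27q_A.
∂π/∂q_A = 230 − 6q_A − q_C = 0 ⇒ q_A = 115/3 − (1/6)q_C.
The reaction-function slope is −1/6, so an 18-unit rise in q_C moves q_A by −1/6 × 18 = −3. A's best response falls — the actions are strategic substitutes.

-3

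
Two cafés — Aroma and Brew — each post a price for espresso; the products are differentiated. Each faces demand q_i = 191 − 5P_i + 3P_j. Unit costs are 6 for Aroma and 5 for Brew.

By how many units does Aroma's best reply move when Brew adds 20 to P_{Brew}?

Aroma's profit: π = (P_{Aroma} − 6)(191 − 5P_{Aroma} + 3P_{Brew}).
∂π/∂P_{Aroma} = 221 − 10P_{Aroma} + 3P_{Brew} = 0 ⇒ P_{Aroma} = 22.1 + 0.3P_{Brew}.
The reaction-function slope is 0.3, so a 20-unit rise in P_{Brew} moves P_{Aroma} by 0.3 × 20 = 6. Aroma's best response rises — the actions are strategic complements.

6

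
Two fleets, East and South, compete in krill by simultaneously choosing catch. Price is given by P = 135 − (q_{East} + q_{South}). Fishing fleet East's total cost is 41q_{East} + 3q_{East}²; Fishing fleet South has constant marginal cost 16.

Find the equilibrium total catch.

Fishing fleet East's profit: π = q_{East}(135 − (q_{East} + q_{South})) − 41q_{East} − 3q_{East}².
∂π/∂q_{East} = 94 − 8q_{East} − q_{South} = 0, so q_{East} = 11.75 − 0.125q_{South}.
For South: ∂π/∂q_{South} = 119 − 2q_{South} − q_{East} = 0 ⇒ q_{South} = 59.5 − 0.5q_{East}.
Plugging q_{South} into East's best response: q_{East} = 11.75 − 0.125(59.5 − 0.5q_{East}) ⇒ 0.9375q_{East} = 4.3125, so q_{East} = 4.6.
Then q_{South} = 59.5 − 0.5·4.6 = 57.2.
Total catch: 4.6 + 57.2 = 61.8.

61.8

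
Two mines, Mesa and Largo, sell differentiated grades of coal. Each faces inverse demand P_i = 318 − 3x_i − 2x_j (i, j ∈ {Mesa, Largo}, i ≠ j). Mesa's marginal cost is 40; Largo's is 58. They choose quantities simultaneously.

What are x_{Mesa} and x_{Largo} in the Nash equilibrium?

Mine Mesa's profit: π = x_{Mesa}(318 − 3x_{Mesa} − 2x_{Largo}) − 40x_{Mesa}.
∂π/∂x_{Mesa} = 278 − 6x_{Mesa} − 2x_{Largo} = 0 ⇒ x_{Mesa} = 139/3 − (1/3)x_{Largo}.
Similarly x_{Largo} = 130/3 − (1/3)x_{Mesa}.
Plugging x_{Largo} into Mesa's best response: x_{Mesa} = 139/3 − (1/3)(130/3 − (1/3)x_{Mesa}) ⇒ (8/9)x_{Mesa} = 287/9, so x_{Mesa} = 35.875.
Then x_{Largo} = 130/3 − (1/3)·35.875 = 31.375.

35.875, 31.375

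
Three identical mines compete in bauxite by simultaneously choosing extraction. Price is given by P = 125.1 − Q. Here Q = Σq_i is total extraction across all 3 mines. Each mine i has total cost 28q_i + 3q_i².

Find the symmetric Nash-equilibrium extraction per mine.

A representative mine's profit is π_i = q_i(125.1 − Q) − 28q_i − 3q_i², with Q = q_i + Σ_{j≠i} q_j.
First-order condition: 97.1 − 8q_i − Σ_{j≠i} q_j = 0.
With identical mines, set every q_j = q: then 97.1 − 8q − 2q = 0, i.e. q = 97.1/10 = 9.71.

9.71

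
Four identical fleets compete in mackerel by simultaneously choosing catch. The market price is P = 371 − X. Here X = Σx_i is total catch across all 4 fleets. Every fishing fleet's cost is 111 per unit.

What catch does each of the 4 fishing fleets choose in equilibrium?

52

A representative fishing fleet's profit is π_i = x_i(371 − X) − 111x_i, with X = x_i + Σ_{j≠i} x_j.
First-order condition: 260 − 2x_i − Σ_{j≠i} x_j = 0.
In a symmetric equilibrium every fishing fleet chooses the same x, so Σ_{j≠i} x_j = 3x. The condition becomes 260 − 5x = 0, giving x = 260/5 = 52.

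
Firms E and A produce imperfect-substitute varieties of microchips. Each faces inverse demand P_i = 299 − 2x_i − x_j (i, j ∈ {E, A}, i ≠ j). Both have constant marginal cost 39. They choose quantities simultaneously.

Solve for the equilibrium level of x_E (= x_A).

52

Firm E's profit: π = x_E(299 − 2x_E − x_A) − 39x_E.
∂π/∂x_E = 260 − 4x_E − x_A = 0 ⇒ x_E = 65 − 0.25x_A.
The game is symmetric, so in equilibrium x_A = x_E: the reaction function gives 1.25x_E = 65, hence x_E = 52.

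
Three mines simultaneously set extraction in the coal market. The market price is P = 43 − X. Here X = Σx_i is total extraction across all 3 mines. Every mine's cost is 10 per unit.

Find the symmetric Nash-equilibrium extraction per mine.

A representative mine's profit is π_i = x_i(43 − X) − 10x_i, with X = x_i + Σ_{j≠i} x_j.
First-order condition: 33 − 2x_i − Σ_{j≠i} x_j = 0.
Imposing symmetry (x_j = x for all j) turns Σ_{j≠i} x_j into 2x, so 33 = 4x and x = 8.25.

8.25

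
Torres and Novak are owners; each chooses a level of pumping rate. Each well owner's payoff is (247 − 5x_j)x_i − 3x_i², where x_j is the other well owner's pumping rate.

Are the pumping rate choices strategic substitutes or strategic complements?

strategic substitutes

Torres's payoff is (247 − 5x_N)x_T − 3x_T².
∂π/∂x_T = 247 − 5x_N − 6x_T = 0, so x_T = 247/6 − (5/6)x_N.
The best-response slope dx_T/dx_N = −5/6 < 0: the reaction function is downward-sloping, so the choices are strategic substitutes.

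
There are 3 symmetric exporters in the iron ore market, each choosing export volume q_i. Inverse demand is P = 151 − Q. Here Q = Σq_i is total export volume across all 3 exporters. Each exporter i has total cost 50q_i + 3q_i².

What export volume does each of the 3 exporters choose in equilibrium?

10.1

A representative exporter's profit is π_i = q_i(151 − Q) − 50q_i − 3q_i², with Q = q_i + Σ_{j≠i} q_j.
First-order condition: 101 − 8q_i − Σ_{j≠i} q_j = 0.
Imposing symmetry (q_j = q for all j) turns Σ_{j≠i} q_j into 2q, so 101 = 10q and q = 10.1.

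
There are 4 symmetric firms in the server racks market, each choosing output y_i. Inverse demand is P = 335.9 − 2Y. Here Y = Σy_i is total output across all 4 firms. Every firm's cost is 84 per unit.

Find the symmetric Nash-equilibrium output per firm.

A representative firm's profit is π_i = y_i(335.9 − 2Y) − 84y_i, with Y = y_i + Σ_{j≠i} y_j.
First-order condition: 251.9 − 4y_i − 2Σ_{j≠i} y_j = 0.
In a symmetric equilibrium every firm chooses the same y, so Σ_{j≠i} y_j = 3y. The condition becomes 251.9 − 10y = 0, giving y = 251.9/10 = 25.19.

25.19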